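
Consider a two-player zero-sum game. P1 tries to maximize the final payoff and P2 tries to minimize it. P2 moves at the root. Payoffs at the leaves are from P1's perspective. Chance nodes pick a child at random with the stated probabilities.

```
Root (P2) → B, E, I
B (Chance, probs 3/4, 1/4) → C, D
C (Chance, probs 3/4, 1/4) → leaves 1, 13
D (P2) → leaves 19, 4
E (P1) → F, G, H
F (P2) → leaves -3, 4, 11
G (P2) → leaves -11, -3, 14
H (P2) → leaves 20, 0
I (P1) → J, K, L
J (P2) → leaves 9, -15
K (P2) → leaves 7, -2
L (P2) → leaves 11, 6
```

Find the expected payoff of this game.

C (Chance): 3/4·1 + 1/4·13 = 4
D (P2): min(19, 4) = 4
B (Chance): 3/4·4 + 1/4·4 = 4
F (P2): min(-3, 4, 11) = -3
G (P2): min(-11, -3, 14) = -11
H (P2): min(20, 0) = 0
E (P1): max(-3, -11, 0) = 0
J (P2): min(9, -15) = -15
K (P2): min(7, -2) = -2
L (P2): min(11, 6) = 6
I (P1): max(-15, -2, 6) = 6
Root (P2): min(4, 0, 6) = 0

0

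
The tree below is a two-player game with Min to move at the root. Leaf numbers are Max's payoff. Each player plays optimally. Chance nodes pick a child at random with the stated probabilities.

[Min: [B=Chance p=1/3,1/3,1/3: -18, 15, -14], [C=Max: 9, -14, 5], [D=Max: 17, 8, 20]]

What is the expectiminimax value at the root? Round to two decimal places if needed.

B (Chance): 1/3·-18 + 1/3·15 + 1/3·-14 = -5.67
C (Max): max(9, -14, 5) = 9
D (Max): max(17, 8, 20) = 20
Root (Min): min(-5.67, 9, 20) = -5.67

-5.67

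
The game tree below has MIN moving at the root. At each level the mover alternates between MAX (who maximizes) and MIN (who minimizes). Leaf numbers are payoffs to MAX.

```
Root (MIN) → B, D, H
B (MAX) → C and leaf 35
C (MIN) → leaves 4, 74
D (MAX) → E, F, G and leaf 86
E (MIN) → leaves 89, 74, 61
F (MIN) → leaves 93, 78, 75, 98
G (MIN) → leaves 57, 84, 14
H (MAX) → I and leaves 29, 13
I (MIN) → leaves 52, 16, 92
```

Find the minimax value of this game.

29

C (MIN): min(4, 74) = 4
B (MAX): max(4, 35) = 35
E (MIN): min(89, 74, 61) = 61
F (MIN): min(93, 78, 75, 98) = 75
G (MIN): min(57, 84, 14) = 14
D (MAX): max(61, 75, 14, 86) = 86
I (MIN): min(52, 16, 92) = 16
H (MAX): max(16, 29, 13) = 29
Root (MIN): min(35, 86, 29) = 29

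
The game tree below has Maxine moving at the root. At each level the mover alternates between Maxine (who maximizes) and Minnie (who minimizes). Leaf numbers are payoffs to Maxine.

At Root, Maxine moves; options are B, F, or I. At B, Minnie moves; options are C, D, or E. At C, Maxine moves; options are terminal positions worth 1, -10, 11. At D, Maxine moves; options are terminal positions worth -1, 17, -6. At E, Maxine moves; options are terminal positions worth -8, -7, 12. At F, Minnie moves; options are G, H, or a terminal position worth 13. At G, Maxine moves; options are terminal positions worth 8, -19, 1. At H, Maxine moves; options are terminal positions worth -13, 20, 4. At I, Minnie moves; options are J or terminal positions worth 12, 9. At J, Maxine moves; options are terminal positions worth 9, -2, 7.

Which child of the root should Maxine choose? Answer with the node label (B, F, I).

B

C (Maxine): max(1, -10, 11) = 11
D (Maxine): max(-1, 17, -6) = 17
E (Maxine): max(-8, -7, 12) = 12
B (Minnie): min(11, 17, 12) = 11
G (Maxine): max(8, -19, 1) = 8
H (Maxine): max(-13, 20, 4) = 20
F (Minnie): min(8, 20, 13) = 8
J (Maxine): max(9, -2, 7) = 9
I (Minnie): min(9, 12, 9) = 9
Root (Maxine): max(11, 8, 9) = 11
Maxine picks the child with the highest value: B (value 11).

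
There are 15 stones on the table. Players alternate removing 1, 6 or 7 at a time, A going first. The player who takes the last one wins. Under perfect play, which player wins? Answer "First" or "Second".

First

Positions where the player to move wins (W) vs loses (L):
i:   0  1  2  3  4  5  6  7  8  9 10 11 12 13 14 15
     L  W  L  W  L  W  W  W  W  W  W  W  L  W  L  W
Position 15 is W, so the first player wins.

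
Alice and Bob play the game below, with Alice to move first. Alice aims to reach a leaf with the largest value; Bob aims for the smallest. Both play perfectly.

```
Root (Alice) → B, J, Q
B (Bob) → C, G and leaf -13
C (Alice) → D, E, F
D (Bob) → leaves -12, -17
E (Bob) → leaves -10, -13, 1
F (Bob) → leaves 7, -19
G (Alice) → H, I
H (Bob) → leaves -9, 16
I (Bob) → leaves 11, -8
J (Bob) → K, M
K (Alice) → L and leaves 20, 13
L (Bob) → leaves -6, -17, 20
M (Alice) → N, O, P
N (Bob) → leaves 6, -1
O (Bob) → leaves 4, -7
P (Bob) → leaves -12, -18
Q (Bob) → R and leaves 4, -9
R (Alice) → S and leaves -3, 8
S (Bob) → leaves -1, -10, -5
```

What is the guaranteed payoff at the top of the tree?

-1

D (Bob): min(-12, -17) = -17
E (Bob): min(-10, -13, 1) = -13
F (Bob): min(7, -19) = -19
C (Alice): max(-17, -13, -19) = -13
H (Bob): min(-9, 16) = -9
I (Bob): min(11, -8) = -8
G (Alice): max(-9, -8) = -8
B (Bob): min(-13, -8, -13) = -13
L (Bob): min(-6, -17, 20) = -17
K (Alice): max(-17, 20, 13) = 20
N (Bob): min(6, -1) = -1
O (Bob): min(4, -7) = -7
P (Bob): min(-12, -18) = -18
M (Alice): max(-1, -7, -18) = -1
J (Bob): min(20, -1) = -1
S (Bob): min(-1, -10, -5) = -10
R (Alice): max(-10, -3, 8) = 8
Q (Bob): min(8, 4, -9) = -9
Root (Alice): max(-13, -1, -9) = -1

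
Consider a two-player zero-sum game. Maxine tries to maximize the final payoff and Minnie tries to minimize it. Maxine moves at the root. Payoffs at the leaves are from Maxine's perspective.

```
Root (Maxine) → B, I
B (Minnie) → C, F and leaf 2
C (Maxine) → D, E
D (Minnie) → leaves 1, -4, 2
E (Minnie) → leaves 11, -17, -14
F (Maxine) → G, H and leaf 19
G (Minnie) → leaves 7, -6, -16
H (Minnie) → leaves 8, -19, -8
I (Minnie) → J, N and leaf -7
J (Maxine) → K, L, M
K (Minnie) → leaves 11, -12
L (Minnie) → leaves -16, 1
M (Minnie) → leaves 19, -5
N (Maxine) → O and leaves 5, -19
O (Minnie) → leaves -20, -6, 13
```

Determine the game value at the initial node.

-4

D (Minnie): min(1, -4, 2) = -4
E (Minnie): min(11, -17, -14) = -17
C (Maxine): max(-4, -17) = -4
G (Minnie): min(7, -6, -16) = -16
H (Minnie): min(8, -19, -8) = -19
F (Maxine): max(-16, -19, 19) = 19
B (Minnie): min(-4, 19, 2) = -4
K (Minnie): min(11, -12) = -12
L (Minnie): min(-16, 1) = -16
M (Minnie): min(19, -5) = -5
J (Maxine): max(-12, -16, -5) = -5
O (Minnie): min(-20, -6, 13) = -20
N (Maxine): max(-20, 5, -19) = 5
I (Minnie): min(-5, 5, -7) = -7
Root (Maxine): max(-4, -7) = -4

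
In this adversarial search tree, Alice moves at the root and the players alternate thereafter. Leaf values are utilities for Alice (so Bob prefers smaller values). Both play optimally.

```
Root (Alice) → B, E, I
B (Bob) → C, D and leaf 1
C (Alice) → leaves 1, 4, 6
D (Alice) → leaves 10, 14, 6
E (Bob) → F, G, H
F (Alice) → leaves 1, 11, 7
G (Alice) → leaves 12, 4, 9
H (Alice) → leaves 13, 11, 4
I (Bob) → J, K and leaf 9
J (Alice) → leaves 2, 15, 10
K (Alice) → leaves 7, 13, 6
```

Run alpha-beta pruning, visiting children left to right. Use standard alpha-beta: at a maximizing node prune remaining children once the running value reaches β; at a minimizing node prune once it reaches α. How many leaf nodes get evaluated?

C [α=-∞,β=+∞]: v=6
D [α=-∞,β=6]: v=10 after child 1 ≥ β → β-cutoff, skip 2
B [α=-∞,β=+∞]: v=1
F [α=1,β=+∞]: v=11
G [α=1,β=11]: v=12 after child 1 ≥ β → β-cutoff, skip 2
H [α=1,β=11]: v=13 after child 1 ≥ β → β-cutoff, skip 2
E [α=1,β=+∞]: v=11
J [α=11,β=+∞]: v=15
K [α=11,β=15]: v=13
I [α=11,β=+∞]: v=9
Root [α=-∞,β=+∞]: v=11
Leaves evaluated: 17 of 23.

17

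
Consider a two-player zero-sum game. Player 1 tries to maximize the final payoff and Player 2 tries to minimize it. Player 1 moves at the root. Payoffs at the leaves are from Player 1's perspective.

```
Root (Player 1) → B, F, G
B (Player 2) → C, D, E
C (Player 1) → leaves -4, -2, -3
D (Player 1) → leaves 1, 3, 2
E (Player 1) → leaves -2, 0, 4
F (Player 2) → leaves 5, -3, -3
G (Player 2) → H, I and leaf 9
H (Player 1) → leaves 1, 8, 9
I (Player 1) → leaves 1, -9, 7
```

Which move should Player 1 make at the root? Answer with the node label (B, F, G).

C (Player 1): max(-4, -2, -3) = -2
D (Player 1): max(1, 3, 2) = 3
E (Player 1): max(-2, 0, 4) = 4
B (Player 2): min(-2, 3, 4) = -2
F (Player 2): min(5, -3, -3) = -3
H (Player 1): max(1, 8, 9) = 9
I (Player 1): max(1, -9, 7) = 7
G (Player 2): min(9, 7, 9) = 7
Root (Player 1): max(-2, -3, 7) = 7
Player 1 picks the child with the highest value: G (value 7).

G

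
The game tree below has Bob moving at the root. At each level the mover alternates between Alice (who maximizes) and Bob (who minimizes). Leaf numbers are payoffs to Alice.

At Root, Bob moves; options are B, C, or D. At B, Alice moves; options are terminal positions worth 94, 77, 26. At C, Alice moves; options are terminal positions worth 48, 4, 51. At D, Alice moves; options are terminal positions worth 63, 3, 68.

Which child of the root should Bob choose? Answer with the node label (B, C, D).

B (Alice): max(94, 77, 26) = 94
C (Alice): max(48, 4, 51) = 51
D (Alice): max(63, 3, 68) = 68
Root (Bob): min(94, 51, 68) = 51
Bob picks the child with the lowest value: C (value 51).

C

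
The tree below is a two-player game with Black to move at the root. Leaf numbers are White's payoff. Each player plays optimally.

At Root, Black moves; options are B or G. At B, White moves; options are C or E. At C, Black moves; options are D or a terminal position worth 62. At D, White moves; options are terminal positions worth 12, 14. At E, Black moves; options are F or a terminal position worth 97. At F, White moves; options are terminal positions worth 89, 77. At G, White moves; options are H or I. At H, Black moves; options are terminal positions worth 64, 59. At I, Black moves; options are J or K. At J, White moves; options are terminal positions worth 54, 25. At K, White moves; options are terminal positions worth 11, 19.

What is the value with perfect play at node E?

89

F: max(89, 77) = 89
E: min(89, 97) = 89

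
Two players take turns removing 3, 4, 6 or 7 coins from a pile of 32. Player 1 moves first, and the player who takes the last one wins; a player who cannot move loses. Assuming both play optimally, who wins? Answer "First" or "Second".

Second

W/L table (W = player to move can force a win):
i:   0  1  2  3  4  5  6  7  8  9 10 11 12 13 14 15 16 17 18 19 20 21 22 23 24 25 26 27 28 29 30 31 32
     L  L  L  W  W  W  W  W  W  W  L  L  L  W  W  W  W  W  W  W  L  L  L  W  W  W  W  W  W  W  L  L  L
Position 32 is L, so the second player wins.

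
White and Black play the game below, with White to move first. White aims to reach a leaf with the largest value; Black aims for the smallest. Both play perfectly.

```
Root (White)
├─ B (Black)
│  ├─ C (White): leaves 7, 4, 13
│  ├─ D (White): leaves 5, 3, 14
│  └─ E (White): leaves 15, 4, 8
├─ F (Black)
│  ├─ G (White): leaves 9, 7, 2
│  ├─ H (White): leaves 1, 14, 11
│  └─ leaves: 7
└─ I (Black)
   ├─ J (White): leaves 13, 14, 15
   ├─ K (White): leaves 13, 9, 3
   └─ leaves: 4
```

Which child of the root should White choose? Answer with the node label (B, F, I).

B

C (White): max(7, 4, 13) = 13
D (White): max(5, 3, 14) = 14
E (White): max(15, 4, 8) = 15
B (Black): min(13, 14, 15) = 13
G (White): max(9, 7, 2) = 9
H (White): max(1, 14, 11) = 14
F (Black): min(9, 14, 7) = 7
J (White): max(13, 14, 15) = 15
K (White): max(13, 9, 3) = 13
I (Black): min(15, 13, 4) = 4
Root (White): max(13, 7, 4) = 13
White picks the child with the highest value: B (value 13).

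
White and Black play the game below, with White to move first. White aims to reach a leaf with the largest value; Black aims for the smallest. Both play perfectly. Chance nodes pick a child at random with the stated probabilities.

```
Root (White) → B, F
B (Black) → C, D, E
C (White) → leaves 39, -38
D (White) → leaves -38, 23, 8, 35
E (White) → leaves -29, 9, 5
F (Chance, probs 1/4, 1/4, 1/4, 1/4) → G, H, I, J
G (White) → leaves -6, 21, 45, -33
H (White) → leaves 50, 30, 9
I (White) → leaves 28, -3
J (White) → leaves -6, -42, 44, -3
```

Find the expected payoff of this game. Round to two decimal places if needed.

C (White): max(39, -38) = 39
D (White): max(-38, 23, 8, 35) = 35
E (White): max(-29, 9, 5) = 9
B (Black): min(39, 35, 9) = 9
G (White): max(-6, 21, 45, -33) = 45
H (White): max(50, 30, 9) = 50
I (White): max(28, -3) = 28
J (White): max(-6, -42, 44, -3) = 44
F (Chance): 1/4·45 + 1/4·50 + 1/4·28 + 1/4·44 = 41.75
Root (White): max(9, 41.75) = 41.75

41.75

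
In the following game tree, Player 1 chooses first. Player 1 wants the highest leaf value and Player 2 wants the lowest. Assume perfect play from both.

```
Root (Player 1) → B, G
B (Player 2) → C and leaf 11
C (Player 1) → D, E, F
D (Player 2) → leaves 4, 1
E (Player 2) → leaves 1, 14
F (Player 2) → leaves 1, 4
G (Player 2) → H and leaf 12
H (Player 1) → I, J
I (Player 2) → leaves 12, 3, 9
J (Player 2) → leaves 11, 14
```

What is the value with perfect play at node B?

D: min(4, 1) = 1
E: min(1, 14) = 1
F: min(1, 4) = 1
C: max(1, 1, 1) = 1
B: min(1, 11) = 1

1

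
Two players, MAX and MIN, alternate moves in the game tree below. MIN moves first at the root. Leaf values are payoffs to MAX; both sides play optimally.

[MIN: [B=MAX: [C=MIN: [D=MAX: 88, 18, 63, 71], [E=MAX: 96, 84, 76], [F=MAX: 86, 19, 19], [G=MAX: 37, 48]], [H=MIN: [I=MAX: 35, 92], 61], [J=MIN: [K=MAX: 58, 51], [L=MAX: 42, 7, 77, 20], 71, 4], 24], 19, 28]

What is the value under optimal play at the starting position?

19

D (MAX): max(88, 18, 63, 71) = 88
E (MAX): max(96, 84, 76) = 96
F (MAX): max(86, 19, 19) = 86
G (MAX): max(37, 48) = 48
C (MIN): min(88, 96, 86, 48) = 48
I (MAX): max(35, 92) = 92
H (MIN): min(92, 61) = 61
K (MAX): max(58, 51) = 58
L (MAX): max(42, 7, 77, 20) = 77
J (MIN): min(58, 77, 71, 4) = 4
B (MAX): max(48, 61, 4, 24) = 61
Root (MIN): min(61, 19, 28) = 19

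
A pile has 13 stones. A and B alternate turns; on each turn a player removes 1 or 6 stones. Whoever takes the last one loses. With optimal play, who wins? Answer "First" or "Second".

Compute winning (W) and losing (L) positions by backward induction:
i:   0  1  2  3  4  5  6  7  8  9 10 11 12 13
     W  L  W  L  W  L  W  W  L  W  L  W  L  W
Position 13 is W, so the first player wins.

First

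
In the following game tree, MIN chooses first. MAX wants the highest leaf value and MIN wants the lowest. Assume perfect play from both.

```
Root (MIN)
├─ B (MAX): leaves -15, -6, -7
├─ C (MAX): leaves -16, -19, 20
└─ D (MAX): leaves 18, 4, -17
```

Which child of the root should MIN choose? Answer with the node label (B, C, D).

B (MAX): max(-15, -6, -7) = -6
C (MAX): max(-16, -19, 20) = 20
D (MAX): max(18, 4, -17) = 18
Root (MIN): min(-6, 20, 18) = -6
MIN picks the child with the lowest value: B (value -6).

B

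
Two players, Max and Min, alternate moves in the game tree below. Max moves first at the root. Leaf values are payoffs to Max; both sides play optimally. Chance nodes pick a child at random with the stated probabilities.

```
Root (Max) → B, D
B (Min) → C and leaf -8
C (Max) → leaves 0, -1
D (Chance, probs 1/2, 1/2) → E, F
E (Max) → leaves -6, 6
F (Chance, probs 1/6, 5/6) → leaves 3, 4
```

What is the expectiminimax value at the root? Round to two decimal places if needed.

4.92

C (Max): max(0, -1) = 0
B (Min): min(0, -8) = -8
E (Max): max(-6, 6) = 6
F (Chance): 1/6·3 + 5/6·4 = 3.83
D (Chance): 1/2·6 + 1/2·3.83 = 4.92
Root (Max): max(-8, 4.92) = 4.92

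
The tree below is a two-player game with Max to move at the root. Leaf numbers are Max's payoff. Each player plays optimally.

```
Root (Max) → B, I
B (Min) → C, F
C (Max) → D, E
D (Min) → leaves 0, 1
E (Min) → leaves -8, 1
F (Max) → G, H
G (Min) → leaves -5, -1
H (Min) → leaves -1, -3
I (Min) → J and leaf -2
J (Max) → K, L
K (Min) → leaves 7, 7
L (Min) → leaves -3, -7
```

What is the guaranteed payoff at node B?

D: min(0, 1) = 0
E: min(-8, 1) = -8
C: max(0, -8) = 0
G: min(-5, -1) = -5
H: min(-1, -3) = -3
F: max(-5, -3) = -3
B: min(0, -3) = -3

-3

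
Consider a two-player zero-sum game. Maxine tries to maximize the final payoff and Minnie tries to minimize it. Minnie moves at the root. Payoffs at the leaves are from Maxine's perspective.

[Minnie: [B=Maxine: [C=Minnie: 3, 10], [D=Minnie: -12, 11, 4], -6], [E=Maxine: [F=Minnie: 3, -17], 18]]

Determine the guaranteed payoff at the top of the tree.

3

C (Minnie): min(3, 10) = 3
D (Minnie): min(-12, 11, 4) = -12
B (Maxine): max(3, -12, -6) = 3
F (Minnie): min(3, -17) = -17
E (Maxine): max(-17, 18) = 18
Root (Minnie): min(3, 18) = 3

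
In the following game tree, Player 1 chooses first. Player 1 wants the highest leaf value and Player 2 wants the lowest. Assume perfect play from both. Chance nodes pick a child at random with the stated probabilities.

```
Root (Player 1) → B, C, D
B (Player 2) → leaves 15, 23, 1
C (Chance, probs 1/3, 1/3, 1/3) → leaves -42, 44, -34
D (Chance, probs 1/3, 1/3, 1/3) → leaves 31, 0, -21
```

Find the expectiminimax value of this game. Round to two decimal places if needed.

B (Player 2): min(15, 23, 1) = 1
C (Chance): 1/3·-42 + 1/3·44 + 1/3·-34 = -10.67
D (Chance): 1/3·31 + 1/3·0 + 1/3·-21 = 3.33
Root (Player 1): max(1, -10.67, 3.33) = 3.33

3.33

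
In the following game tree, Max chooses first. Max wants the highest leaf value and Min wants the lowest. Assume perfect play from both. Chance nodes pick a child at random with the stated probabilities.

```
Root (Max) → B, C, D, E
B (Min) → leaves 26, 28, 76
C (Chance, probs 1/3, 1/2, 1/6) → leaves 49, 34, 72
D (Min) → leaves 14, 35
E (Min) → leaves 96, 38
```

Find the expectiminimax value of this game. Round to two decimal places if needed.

45.33

B (Min): min(26, 28, 76) = 26
C (Chance): 1/3·49 + 1/2·34 + 1/6·72 = 45.33
D (Min): min(14, 35) = 14
E (Min): min(96, 38) = 38
Root (Max): max(26, 45.33, 14, 38) = 45.33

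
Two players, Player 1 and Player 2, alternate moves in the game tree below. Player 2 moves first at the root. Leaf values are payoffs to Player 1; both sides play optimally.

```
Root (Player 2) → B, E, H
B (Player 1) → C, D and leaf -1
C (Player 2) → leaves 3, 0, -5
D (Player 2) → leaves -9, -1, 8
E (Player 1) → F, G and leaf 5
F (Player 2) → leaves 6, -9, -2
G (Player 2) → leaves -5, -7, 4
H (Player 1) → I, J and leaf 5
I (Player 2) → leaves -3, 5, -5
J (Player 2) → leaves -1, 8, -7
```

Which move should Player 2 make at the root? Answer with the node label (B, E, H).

C (Player 2): min(3, 0, -5) = -5
D (Player 2): min(-9, -1, 8) = -9
B (Player 1): max(-5, -9, -1) = -1
F (Player 2): min(6, -9, -2) = -9
G (Player 2): min(-5, -7, 4) = -7
E (Player 1): max(-9, -7, 5) = 5
I (Player 2): min(-3, 5, -5) = -5
J (Player 2): min(-1, 8, -7) = -7
H (Player 1): max(-5, -7, 5) = 5
Root (Player 2): min(-1, 5, 5) = -1
Player 2 picks the child with the lowest value: B (value -1).

B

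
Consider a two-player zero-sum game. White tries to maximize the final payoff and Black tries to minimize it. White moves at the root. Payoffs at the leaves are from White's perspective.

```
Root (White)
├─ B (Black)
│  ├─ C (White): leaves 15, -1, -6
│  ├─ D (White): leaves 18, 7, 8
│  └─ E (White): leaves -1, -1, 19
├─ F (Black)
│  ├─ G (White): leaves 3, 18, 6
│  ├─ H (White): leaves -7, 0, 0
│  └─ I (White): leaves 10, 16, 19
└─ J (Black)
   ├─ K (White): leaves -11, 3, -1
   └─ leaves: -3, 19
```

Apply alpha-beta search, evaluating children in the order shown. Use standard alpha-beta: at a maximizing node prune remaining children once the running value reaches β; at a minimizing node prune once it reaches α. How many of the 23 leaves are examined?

16

C [α=-∞,β=+∞]: v=15
D [α=-∞,β=15]: v=18 after child 1 ≥ β → β-cutoff, skip 2
E [α=-∞,β=15]: v=19
B [α=-∞,β=+∞]: v=15
G [α=15,β=+∞]: v=18
H [α=15,β=18]: v=0
F [α=15,β=+∞]: v=0 after child 2 ≤ α → α-cutoff, skip 1
K [α=15,β=+∞]: v=3
J [α=15,β=+∞]: v=3 after child 1 ≤ α → α-cutoff, skip 2
Root [α=-∞,β=+∞]: v=15
Leaves evaluated: 16 of 23.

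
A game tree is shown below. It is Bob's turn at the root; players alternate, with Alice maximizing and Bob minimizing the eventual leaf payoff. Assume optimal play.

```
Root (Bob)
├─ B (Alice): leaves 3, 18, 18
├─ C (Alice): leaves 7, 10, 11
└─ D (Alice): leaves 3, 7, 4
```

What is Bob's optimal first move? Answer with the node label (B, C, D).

B (Alice): max(3, 18, 18) = 18
C (Alice): max(7, 10, 11) = 11
D (Alice): max(3, 7, 4) = 7
Root (Bob): min(18, 11, 7) = 7
Bob picks the child with the lowest value: D (value 7).

D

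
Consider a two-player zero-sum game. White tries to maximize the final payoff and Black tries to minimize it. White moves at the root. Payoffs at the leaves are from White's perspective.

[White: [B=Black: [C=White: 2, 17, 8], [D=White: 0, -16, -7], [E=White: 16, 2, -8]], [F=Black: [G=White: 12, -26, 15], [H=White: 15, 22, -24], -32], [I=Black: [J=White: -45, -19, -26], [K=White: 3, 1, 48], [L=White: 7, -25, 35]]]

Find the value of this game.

C (White): max(2, 17, 8) = 17
D (White): max(0, -16, -7) = 0
E (White): max(16, 2, -8) = 16
B (Black): min(17, 0, 16) = 0
G (White): max(12, -26, 15) = 15
H (White): max(15, 22, -24) = 22
F (Black): min(15, 22, -32) = -32
J (White): max(-45, -19, -26) = -19
K (White): max(3, 1, 48) = 48
L (White): max(7, -25, 35) = 35
I (Black): min(-19, 48, 35) = -19
Root (White): max(0, -32, -19) = 0

0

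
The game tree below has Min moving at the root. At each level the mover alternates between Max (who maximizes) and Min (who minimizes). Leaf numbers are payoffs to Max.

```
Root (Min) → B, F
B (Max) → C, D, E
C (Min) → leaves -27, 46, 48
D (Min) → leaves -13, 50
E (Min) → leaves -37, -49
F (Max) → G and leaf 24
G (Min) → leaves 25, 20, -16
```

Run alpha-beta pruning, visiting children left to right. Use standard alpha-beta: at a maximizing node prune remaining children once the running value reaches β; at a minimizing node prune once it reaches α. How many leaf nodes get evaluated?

C [α=-∞,β=+∞]: v=-27
D [α=-27,β=+∞]: v=-13
E [α=-13,β=+∞]: v=-37 after child 1 ≤ α → α-cutoff, skip 1
B [α=-∞,β=+∞]: v=-13
G [α=-∞,β=-13]: v=-16
F [α=-∞,β=-13]: v=24
Root [α=-∞,β=+∞]: v=-13
Leaves evaluated: 10 of 11.

10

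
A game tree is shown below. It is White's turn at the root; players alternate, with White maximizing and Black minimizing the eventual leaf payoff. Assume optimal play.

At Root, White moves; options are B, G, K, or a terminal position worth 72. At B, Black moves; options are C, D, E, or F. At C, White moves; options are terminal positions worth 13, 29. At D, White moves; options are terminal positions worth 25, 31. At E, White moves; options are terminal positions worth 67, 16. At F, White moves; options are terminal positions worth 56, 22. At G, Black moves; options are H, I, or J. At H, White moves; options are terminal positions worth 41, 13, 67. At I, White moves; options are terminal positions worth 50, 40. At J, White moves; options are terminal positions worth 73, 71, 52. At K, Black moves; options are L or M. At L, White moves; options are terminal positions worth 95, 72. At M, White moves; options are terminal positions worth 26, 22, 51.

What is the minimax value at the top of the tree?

72

C (White): max(13, 29) = 29
D (White): max(25, 31) = 31
E (White): max(67, 16) = 67
F (White): max(56, 22) = 56
B (Black): min(29, 31, 67, 56) = 29
H (White): max(41, 13, 67) = 67
I (White): max(50, 40) = 50
J (White): max(73, 71, 52) = 73
G (Black): min(67, 50, 73) = 50
L (White): max(95, 72) = 95
M (White): max(26, 22, 51) = 51
K (Black): min(95, 51) = 51
Root (White): max(29, 50, 51, 72) = 72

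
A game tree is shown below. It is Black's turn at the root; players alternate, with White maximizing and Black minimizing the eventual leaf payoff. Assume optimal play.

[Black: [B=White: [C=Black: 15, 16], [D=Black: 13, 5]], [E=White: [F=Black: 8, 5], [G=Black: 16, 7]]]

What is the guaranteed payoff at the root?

C (Black): min(15, 16) = 15
D (Black): min(13, 5) = 5
B (White): max(15, 5) = 15
F (Black): min(8, 5) = 5
G (Black): min(16, 7) = 7
E (White): max(5, 7) = 7
Root (Black): min(15, 7) = 7

7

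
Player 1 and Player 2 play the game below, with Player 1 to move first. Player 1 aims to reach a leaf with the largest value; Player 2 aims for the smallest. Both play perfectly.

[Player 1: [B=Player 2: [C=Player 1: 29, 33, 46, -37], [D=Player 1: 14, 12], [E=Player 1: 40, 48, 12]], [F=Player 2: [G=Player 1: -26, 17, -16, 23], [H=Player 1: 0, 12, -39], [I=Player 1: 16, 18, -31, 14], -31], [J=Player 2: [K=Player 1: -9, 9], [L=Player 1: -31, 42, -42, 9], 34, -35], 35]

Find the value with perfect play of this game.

35

C (Player 1): max(29, 33, 46, -37) = 46
D (Player 1): max(14, 12) = 14
E (Player 1): max(40, 48, 12) = 48
B (Player 2): min(46, 14, 48) = 14
G (Player 1): max(-26, 17, -16, 23) = 23
H (Player 1): max(0, 12, -39) = 12
I (Player 1): max(16, 18, -31, 14) = 18
F (Player 2): min(23, 12, 18, -31) = -31
K (Player 1): max(-9, 9) = 9
L (Player 1): max(-31, 42, -42, 9) = 42
J (Player 2): min(9, 42, 34, -35) = -35
Root (Player 1): max(14, -31, -35, 35) = 35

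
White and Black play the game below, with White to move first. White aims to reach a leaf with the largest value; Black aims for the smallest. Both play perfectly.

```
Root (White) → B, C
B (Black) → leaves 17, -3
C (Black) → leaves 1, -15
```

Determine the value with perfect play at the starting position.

-3

B (Black): min(17, -3) = -3
C (Black): min(1, -15) = -15
Root (White): max(-3, -15) = -3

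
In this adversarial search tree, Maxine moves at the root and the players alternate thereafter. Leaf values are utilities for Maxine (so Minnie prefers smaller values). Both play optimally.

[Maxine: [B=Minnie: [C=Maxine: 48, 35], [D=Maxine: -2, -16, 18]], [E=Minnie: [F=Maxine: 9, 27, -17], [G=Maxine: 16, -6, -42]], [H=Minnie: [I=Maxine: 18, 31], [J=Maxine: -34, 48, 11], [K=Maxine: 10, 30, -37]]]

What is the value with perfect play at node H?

30

I: max(18, 31) = 31
J: max(-34, 48, 11) = 48
K: max(10, 30, -37) = 30
H: min(31, 48, 30) = 30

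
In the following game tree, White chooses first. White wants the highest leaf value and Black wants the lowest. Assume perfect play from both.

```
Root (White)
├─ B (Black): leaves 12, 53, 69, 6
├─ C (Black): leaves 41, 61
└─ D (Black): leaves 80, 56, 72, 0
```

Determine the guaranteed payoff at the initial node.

41

B (Black): min(12, 53, 69, 6) = 6
C (Black): min(41, 61) = 41
D (Black): min(80, 56, 72, 0) = 0
Root (White): max(6, 41, 0) = 41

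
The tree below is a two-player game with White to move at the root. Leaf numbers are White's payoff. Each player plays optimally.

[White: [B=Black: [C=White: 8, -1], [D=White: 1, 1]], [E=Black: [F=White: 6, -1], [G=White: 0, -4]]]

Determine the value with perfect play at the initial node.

C (White): max(8, -1) = 8
D (White): max(1, 1) = 1
B (Black): min(8, 1) = 1
F (White): max(6, -1) = 6
G (White): max(0, -4) = 0
E (Black): min(6, 0) = 0
Root (White): max(1, 0) = 1

1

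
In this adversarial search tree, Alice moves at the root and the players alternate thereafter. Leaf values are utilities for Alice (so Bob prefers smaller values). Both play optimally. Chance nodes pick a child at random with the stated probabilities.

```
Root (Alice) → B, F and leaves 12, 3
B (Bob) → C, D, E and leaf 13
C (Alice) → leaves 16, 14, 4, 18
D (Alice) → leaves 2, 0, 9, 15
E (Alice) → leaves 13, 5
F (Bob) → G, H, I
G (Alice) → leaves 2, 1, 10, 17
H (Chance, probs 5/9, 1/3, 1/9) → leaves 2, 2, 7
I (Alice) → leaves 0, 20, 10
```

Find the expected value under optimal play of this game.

13

C (Alice): max(16, 14, 4, 18) = 18
D (Alice): max(2, 0, 9, 15) = 15
E (Alice): max(13, 5) = 13
B (Bob): min(18, 15, 13, 13) = 13
G (Alice): max(2, 1, 10, 17) = 17
H (Chance): 5/9·2 + 1/3·2 + 1/9·7 = 2.56
I (Alice): max(0, 20, 10) = 20
F (Bob): min(17, 2.56, 20) = 2.56
Root (Alice): max(13, 2.56, 12, 3) = 13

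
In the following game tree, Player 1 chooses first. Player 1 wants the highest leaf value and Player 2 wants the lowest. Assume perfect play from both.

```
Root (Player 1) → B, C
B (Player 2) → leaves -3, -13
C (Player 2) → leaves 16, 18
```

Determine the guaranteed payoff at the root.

16

B (Player 2): min(-3, -13) = -13
C (Player 2): min(16, 18) = 16
Root (Player 1): max(-13, 16) = 16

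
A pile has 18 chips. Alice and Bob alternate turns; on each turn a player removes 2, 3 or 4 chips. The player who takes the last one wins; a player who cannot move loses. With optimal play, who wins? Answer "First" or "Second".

Second

Mark each pile size as W (mover wins) or L (mover loses):
i:   0  1  2  3  4  5  6  7  8  9 10 11 12 13 14 15 16 17 18
     L  L  W  W  W  W  L  L  W  W  W  W  L  L  W  W  W  W  L
Position 18 is L, so the second player wins.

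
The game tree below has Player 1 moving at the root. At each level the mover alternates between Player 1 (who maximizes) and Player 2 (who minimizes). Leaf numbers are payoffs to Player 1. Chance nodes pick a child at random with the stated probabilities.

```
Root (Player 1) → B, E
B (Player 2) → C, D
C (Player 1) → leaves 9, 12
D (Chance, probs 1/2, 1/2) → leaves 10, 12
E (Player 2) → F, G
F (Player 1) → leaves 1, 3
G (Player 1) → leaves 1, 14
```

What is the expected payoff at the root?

11

C (Player 1): max(9, 12) = 12
D (Chance): 1/2·10 + 1/2·12 = 11
B (Player 2): min(12, 11) = 11
F (Player 1): max(1, 3) = 3
G (Player 1): max(1, 14) = 14
E (Player 2): min(3, 14) = 3
Root (Player 1): max(11, 3) = 11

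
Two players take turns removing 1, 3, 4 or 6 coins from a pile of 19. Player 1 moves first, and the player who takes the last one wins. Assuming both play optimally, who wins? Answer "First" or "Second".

i:   0  1  2  3  4  5  6  7  8  9 10 11 12 13 14 15 16 17 18 19
     L  W  L  W  W  W  W  L  W  L  W  W  W  W  L  W  L  W  W  W
Position 19 is W, so the first player wins.

First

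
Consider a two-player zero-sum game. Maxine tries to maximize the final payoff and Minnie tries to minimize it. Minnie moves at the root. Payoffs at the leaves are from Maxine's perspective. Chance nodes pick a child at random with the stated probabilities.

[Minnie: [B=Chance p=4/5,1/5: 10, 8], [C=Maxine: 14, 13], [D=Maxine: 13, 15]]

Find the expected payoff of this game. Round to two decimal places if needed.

B (Chance): 4/5·10 + 1/5·8 = 9.6
C (Maxine): max(14, 13) = 14
D (Maxine): max(13, 15) = 15
Root (Minnie): min(9.6, 14, 15) = 9.6

9.6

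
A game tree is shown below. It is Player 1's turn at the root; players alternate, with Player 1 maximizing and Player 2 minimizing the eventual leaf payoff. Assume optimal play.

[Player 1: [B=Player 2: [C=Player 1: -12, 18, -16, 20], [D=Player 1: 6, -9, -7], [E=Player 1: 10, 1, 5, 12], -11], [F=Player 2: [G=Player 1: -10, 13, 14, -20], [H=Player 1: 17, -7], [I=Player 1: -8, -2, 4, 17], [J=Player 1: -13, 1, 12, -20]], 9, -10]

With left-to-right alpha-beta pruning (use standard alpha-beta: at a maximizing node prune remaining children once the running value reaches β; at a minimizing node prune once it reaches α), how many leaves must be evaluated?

24

C [α=-∞,β=+∞]: v=20
D [α=-∞,β=20]: v=6
E [α=-∞,β=6]: v=10 after child 1 ≥ β → β-cutoff, skip 3
B [α=-∞,β=+∞]: v=-11
G [α=-11,β=+∞]: v=14
H [α=-11,β=14]: v=17 after child 1 ≥ β → β-cutoff, skip 1
I [α=-11,β=14]: v=17
J [α=-11,β=14]: v=12
F [α=-11,β=+∞]: v=12
Root [α=-∞,β=+∞]: v=12
Leaves evaluated: 24 of 28.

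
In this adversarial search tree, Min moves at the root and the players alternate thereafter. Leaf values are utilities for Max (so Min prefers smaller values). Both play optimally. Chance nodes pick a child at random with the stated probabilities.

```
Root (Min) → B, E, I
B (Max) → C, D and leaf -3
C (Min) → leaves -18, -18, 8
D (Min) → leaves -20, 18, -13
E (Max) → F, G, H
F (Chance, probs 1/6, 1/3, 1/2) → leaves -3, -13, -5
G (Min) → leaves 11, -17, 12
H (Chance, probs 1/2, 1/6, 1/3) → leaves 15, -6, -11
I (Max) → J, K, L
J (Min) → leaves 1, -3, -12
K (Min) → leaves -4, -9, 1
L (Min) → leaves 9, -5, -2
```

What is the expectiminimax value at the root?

C (Min): min(-18, -18, 8) = -18
D (Min): min(-20, 18, -13) = -20
B (Max): max(-18, -20, -3) = -3
F (Chance): 1/6·-3 + 1/3·-13 + 1/2·-5 = -7.33
G (Min): min(11, -17, 12) = -17
H (Chance): 1/2·15 + 1/6·-6 + 1/3·-11 = 2.83
E (Max): max(-7.33, -17, 2.83) = 2.83
J (Min): min(1, -3, -12) = -12
K (Min): min(-4, -9, 1) = -9
L (Min): min(9, -5, -2) = -5
I (Max): max(-12, -9, -5) = -5
Root (Min): min(-3, 2.83, -5) = -5

-5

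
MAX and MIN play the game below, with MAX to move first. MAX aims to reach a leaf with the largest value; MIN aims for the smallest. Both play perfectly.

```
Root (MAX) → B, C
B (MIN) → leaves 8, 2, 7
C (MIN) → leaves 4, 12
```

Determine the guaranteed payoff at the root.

4

B (MIN): min(8, 2, 7) = 2
C (MIN): min(4, 12) = 4
Root (MAX): max(2, 4) = 4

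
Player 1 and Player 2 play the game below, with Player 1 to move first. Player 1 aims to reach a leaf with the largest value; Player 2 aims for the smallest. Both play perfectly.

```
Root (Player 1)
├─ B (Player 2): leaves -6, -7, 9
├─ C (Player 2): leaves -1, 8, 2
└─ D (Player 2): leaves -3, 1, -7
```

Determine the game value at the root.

B (Player 2): min(-6, -7, 9) = -7
C (Player 2): min(-1, 8, 2) = -1
D (Player 2): min(-3, 1, -7) = -7
Root (Player 1): max(-7, -1, -7) = -1

-1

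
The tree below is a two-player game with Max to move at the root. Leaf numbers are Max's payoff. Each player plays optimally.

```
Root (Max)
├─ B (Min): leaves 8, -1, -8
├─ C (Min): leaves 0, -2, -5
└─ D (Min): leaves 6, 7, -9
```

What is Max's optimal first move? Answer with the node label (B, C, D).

B (Min): min(8, -1, -8) = -8
C (Min): min(0, -2, -5) = -5
D (Min): min(6, 7, -9) = -9
Root (Max): max(-8, -5, -9) = -5
Max picks the child with the highest value: C (value -5).

C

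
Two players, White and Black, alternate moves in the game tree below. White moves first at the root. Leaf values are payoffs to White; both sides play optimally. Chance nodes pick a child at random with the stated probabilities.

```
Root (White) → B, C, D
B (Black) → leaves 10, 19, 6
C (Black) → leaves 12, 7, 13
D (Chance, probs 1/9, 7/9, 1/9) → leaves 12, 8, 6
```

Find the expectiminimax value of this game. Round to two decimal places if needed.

B (Black): min(10, 19, 6) = 6
C (Black): min(12, 7, 13) = 7
D (Chance): 1/9·12 + 7/9·8 + 1/9·6 = 8.22
Root (White): max(6, 7, 8.22) = 8.22

8.22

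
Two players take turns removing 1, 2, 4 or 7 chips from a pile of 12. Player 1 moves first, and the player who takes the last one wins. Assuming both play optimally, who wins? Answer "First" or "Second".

Second

i:   0  1  2  3  4  5  6  7  8  9 10 11 12
     L  W  W  L  W  W  L  W  W  L  W  W  L
Position 12 is L, so the second player wins.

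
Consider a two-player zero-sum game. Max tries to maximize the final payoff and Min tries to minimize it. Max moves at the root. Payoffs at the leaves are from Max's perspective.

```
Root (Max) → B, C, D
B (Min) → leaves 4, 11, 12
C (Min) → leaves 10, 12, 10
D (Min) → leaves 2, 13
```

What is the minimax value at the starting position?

10

B (Min): min(4, 11, 12) = 4
C (Min): min(10, 12, 10) = 10
D (Min): min(2, 13) = 2
Root (Max): max(4, 10, 2) = 10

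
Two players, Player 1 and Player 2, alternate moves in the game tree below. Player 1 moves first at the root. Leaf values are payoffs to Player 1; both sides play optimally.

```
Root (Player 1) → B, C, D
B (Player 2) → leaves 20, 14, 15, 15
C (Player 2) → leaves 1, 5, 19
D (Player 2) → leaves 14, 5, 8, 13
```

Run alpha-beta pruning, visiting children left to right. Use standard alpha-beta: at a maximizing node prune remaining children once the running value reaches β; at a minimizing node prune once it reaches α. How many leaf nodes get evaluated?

6

B [α=-∞,β=+∞]: v=14
C [α=14,β=+∞]: v=1 after child 1 ≤ α → α-cutoff, skip 2
D [α=14,β=+∞]: v=14 after child 1 ≤ α → α-cutoff, skip 3
Root [α=-∞,β=+∞]: v=14
Leaves evaluated: 6 of 11.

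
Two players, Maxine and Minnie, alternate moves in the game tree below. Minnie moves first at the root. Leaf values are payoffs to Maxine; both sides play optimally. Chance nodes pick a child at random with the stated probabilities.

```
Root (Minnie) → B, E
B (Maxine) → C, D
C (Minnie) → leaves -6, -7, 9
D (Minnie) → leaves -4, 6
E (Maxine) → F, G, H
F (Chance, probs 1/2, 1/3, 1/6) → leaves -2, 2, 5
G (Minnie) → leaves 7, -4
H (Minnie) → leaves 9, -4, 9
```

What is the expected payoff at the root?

C (Minnie): min(-6, -7, 9) = -7
D (Minnie): min(-4, 6) = -4
B (Maxine): max(-7, -4) = -4
F (Chance): 1/2·-2 + 1/3·2 + 1/6·5 = 0.5
G (Minnie): min(7, -4) = -4
H (Minnie): min(9, -4, 9) = -4
E (Maxine): max(0.5, -4, -4) = 0.5
Root (Minnie): min(-4, 0.5) = -4

-4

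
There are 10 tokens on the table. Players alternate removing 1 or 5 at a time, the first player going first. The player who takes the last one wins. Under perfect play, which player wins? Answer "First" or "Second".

i:   0  1  2  3  4  5  6  7  8  9 10
     L  W  L  W  L  W  L  W  L  W  L
Position 10 is L, so the second player wins.

Second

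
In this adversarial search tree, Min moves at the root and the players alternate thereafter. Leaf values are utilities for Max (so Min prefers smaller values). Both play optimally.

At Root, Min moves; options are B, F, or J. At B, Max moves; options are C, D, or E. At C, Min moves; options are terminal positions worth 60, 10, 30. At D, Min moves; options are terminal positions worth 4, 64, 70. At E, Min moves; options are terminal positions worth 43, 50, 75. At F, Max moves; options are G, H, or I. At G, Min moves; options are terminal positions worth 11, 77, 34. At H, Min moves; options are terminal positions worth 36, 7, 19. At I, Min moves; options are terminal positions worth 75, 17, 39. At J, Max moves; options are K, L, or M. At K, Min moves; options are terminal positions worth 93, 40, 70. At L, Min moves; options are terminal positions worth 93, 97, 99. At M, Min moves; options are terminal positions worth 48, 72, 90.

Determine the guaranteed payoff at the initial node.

C (Min): min(60, 10, 30) = 10
D (Min): min(4, 64, 70) = 4
E (Min): min(43, 50, 75) = 43
B (Max): max(10, 4, 43) = 43
G (Min): min(11, 77, 34) = 11
H (Min): min(36, 7, 19) = 7
I (Min): min(75, 17, 39) = 17
F (Max): max(11, 7, 17) = 17
K (Min): min(93, 40, 70) = 40
L (Min): min(93, 97, 99) = 93
M (Min): min(48, 72, 90) = 48
J (Max): max(40, 93, 48) = 93
Root (Min): min(43, 17, 93) = 17

17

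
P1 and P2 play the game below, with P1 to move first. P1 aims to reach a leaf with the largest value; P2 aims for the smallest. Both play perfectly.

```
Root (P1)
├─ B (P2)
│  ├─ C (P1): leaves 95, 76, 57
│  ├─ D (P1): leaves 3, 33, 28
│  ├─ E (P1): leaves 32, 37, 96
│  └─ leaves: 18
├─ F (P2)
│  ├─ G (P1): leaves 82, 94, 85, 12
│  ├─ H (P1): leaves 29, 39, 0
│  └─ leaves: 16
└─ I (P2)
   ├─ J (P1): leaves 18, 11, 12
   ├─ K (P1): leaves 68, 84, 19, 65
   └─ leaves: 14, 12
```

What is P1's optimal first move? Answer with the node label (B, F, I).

C (P1): max(95, 76, 57) = 95
D (P1): max(3, 33, 28) = 33
E (P1): max(32, 37, 96) = 96
B (P2): min(95, 33, 96, 18) = 18
G (P1): max(82, 94, 85, 12) = 94
H (P1): max(29, 39, 0) = 39
F (P2): min(94, 39, 16) = 16
J (P1): max(18, 11, 12) = 18
K (P1): max(68, 84, 19, 65) = 84
I (P2): min(18, 84, 14, 12) = 12
Root (P1): max(18, 16, 12) = 18
P1 picks the child with the highest value: B (value 18).

B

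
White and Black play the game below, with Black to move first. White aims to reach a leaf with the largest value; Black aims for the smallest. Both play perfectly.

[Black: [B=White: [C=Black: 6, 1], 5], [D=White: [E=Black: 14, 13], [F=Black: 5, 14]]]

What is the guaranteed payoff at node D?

13

E: min(14, 13) = 13
F: min(5, 14) = 5
D: max(13, 5) = 13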